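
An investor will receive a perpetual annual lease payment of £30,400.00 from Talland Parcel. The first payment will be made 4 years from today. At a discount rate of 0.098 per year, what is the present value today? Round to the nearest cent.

£234336.80

Value at end of year 3: C / r = £30,400.00 / 0.098 = £310,204.0816
Discount to today: PV = £310,204.0816 / (1 + 0.098)^3 = £310,204.0816 / 1.323753 = £234,336.80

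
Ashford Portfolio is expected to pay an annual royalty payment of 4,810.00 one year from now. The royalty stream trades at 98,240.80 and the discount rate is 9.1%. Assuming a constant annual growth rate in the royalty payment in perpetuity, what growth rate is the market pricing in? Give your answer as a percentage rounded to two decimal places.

P = D₁/(r−g) ⇒ g = r − D₁/P = 0.091 − 4,810.00/98,240.80 = 0.042039

4.20%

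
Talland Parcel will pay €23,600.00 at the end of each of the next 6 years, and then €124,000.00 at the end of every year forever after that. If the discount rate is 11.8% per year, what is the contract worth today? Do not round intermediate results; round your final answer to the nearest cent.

PV of 6-year annuity: €23,600.00 × [1 − (1+0.118)^−6] / 0.118 = 97581.31997
Perpetuity value at year 6: €124,000.00 / 0.118 = 1050847.45763
PV of perpetuity: 1050847.45763 / (1+0.118)^6 = 538132.04762
Total PV = 97581.31997 + 538132.04762 = 635713.36759

€635713.37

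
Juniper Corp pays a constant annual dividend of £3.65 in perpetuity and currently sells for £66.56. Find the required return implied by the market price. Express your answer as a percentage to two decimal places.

5.48%

P = C/r ⇒ r = C/P = £3.65/£66.56 = 0.054838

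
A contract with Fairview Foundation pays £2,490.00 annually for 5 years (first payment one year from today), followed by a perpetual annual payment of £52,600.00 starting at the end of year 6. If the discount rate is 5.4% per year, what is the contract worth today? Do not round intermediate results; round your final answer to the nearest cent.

PV of 5-year annuity: £2,490.00 × [1 − (1+0.054)^−5] / 0.054 = 10662.22992
Perpetuity value at year 5: £52,600.00 / 0.054 = 974074.07407
PV of perpetuity: 974074.07407 / (1+0.054)^5 = 748839.81955
Total PV = 10662.22992 + 748839.81955 = 759502.04947

£759502.05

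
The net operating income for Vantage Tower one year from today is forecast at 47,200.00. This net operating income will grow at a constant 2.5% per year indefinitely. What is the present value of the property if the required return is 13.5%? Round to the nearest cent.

Growing perpetuity: P = D₁ / (r − g) = 47,200.0000 / (0.135 − 0.025) = 429,090.91

429090.91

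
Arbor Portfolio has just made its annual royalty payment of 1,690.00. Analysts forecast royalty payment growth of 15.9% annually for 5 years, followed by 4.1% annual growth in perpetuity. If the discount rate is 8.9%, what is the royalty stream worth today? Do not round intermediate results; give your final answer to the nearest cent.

60272.57

D_1 = 1958.71000
D_2 = 2270.14489
D_3 = 2631.09793
D_4 = 3049.44250
D_5 = 3534.30386
Terminal value at year 5: TV = D_5×(1+g_2)/(r−g_2) = 3679.21031/0.048 = 76650.21486
P_0 = D_1/(1+r)^1 + D_2/(1+r)^2 + D_3/(1+r)^3 + D_4/(1+r)^4 + D_5/(1+r)^5 + TV/(1+r)^5
    = 1798.63177 + 1914.24630 + 2037.29244 + 2168.24788 + 2307.62102 + 50046.53080 = 60272.57021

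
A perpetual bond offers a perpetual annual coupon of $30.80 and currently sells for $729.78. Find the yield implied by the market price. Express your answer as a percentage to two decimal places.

P = C/r ⇒ r = C/P = $30.80/$729.78 = 0.042204

4.22%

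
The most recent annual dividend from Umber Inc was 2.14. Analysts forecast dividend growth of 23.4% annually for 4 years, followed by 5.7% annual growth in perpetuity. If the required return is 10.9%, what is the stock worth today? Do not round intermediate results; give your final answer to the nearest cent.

77.94

D_1 = 2.64076
D_2 = 3.25870
D_3 = 4.02123
D_4 = 4.96220
Terminal value at year 4: TV = D_4×(1+g_2)/(r−g_2) = 5.24505/0.052 = 100.86629
P_0 = D_1/(1+r)^1 + D_2/(1+r)^2 + D_3/(1+r)^3 + D_4/(1+r)^4 + TV/(1+r)^4
    = 2.38121 + 2.64960 + 2.94825 + 3.28056 + 66.68373 = 77.94335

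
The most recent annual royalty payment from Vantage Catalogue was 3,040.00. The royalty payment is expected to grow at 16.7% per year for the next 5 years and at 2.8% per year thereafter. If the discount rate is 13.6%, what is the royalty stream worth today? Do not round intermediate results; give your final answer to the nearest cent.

D_1 = 3547.68000
D_2 = 4140.14256
D_3 = 4831.54637
D_4 = 5638.41461
D_5 = 6580.02985
Terminal value at year 5: TV = D_5×(1+g_2)/(r−g_2) = 6764.27069/0.108 = 62632.13599
P_0 = D_1/(1+r)^1 + D_2/(1+r)^2 + D_3/(1+r)^3 + D_4/(1+r)^4 + D_5/(1+r)^5 + TV/(1+r)^5
    = 3122.95775 + 3208.17930 + 3295.72645 + 3385.66265 + 3478.05309 + 33105.91275 = 49596.49199

49596.49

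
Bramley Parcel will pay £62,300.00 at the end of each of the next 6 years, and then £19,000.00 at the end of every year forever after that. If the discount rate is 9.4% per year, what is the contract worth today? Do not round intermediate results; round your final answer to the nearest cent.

PV of 6-year annuity: £62,300.00 × [1 − (1+0.094)^−6] / 0.094 = 276170.93229
Perpetuity value at year 6: £19,000.00 / 0.094 = 202127.65957
PV of perpetuity: 202127.65957 / (1+0.094)^6 = 117902.17461
Total PV = 276170.93229 + 117902.17461 = 394073.10689

£394073.11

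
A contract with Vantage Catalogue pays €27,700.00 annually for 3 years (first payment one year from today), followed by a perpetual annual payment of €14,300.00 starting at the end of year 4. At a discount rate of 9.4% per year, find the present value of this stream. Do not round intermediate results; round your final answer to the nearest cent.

PV of 3-year annuity: €27,700.00 × [1 − (1+0.094)^−3] / 0.094 = 69620.00380
Perpetuity value at year 3: €14,300.00 / 0.094 = 152127.65957
PV of perpetuity: 152127.65957 / (1+0.094)^3 = 116186.64678
Total PV = 69620.00380 + 116186.64678 = 185806.65058

€185806.65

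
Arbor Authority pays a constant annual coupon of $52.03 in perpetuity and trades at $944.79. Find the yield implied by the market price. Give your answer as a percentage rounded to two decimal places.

5.51%

P = C/r ⇒ r = C/P = $52.03/$944.79 = 0.055070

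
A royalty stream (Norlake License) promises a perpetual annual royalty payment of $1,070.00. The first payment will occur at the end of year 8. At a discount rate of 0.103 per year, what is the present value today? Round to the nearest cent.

Value at end of year 7: C / r = $1,070.00 / 0.103 = $10,388.3495
Discount to today: PV = $10,388.3495 / (1 + 0.103)^7 = $10,388.3495 / 1.986226 = $5,230.20

$5230.20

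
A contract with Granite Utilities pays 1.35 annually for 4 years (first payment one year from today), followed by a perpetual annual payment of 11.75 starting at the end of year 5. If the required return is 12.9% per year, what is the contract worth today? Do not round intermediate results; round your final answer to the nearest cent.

PV of 4-year annuity: 1.35 × [1 − (1+0.129)^−4] / 0.129 = 4.02389
Perpetuity value at year 4: 11.75 / 0.129 = 91.08527
PV of perpetuity: 91.08527 / (1+0.129)^4 = 56.06249
Total PV = 4.02389 + 56.06249 = 60.08638

60.09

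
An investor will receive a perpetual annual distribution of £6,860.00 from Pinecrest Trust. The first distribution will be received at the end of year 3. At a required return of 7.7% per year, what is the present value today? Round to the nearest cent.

£76807.21

Value at end of year 2: C / r = £6,860.00 / 0.077 = £89,090.9091
Discount to today: PV = £89,090.9091 / (1 + 0.077)^2 = £89,090.9091 / 1.159929 = £76,807.21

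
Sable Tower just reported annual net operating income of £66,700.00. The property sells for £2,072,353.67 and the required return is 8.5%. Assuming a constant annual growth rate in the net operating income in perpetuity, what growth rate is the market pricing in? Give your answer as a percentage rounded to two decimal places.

5.12%

P = D₀(1+g)/(r−g) ⇒ P(r−g) = D₀(1+g) ⇒ g(P+D₀) = P·r − D₀
g = (P·r − D₀)/(P + D₀) = (£2,072,353.67×0.085 − £66,700.00) / (£2,072,353.67 + £66,700.00) = 0.051168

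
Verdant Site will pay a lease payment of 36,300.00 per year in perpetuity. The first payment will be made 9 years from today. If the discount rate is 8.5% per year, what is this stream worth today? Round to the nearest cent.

Value at end of year 8: C / r = 36,300.00 / 0.085 = 427,058.8235
Discount to today: PV = 427,058.8235 / (1 + 0.085)^8 = 427,058.8235 / 1.920604 = 222,356.48

222356.48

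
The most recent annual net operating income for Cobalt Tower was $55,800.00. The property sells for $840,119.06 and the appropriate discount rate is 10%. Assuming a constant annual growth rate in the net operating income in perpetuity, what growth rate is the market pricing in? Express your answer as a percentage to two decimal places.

P = D₀(1+g)/(r−g) ⇒ P(r−g) = D₀(1+g) ⇒ g(P+D₀) = P·r − D₀
g = (P·r − D₀)/(P + D₀) = ($840,119.06×0.1 − $55,800.00) / ($840,119.06 + $55,800.00) = 0.031489

3.15%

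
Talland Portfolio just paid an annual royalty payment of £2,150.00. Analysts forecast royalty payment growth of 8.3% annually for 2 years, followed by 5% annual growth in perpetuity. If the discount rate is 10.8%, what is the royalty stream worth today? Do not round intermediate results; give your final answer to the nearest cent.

D_1 = 2328.45000
D_2 = 2521.71135
Terminal value at year 2: TV = D_2×(1+g_2)/(r−g_2) = 2647.79692/0.058 = 45651.67099
P_0 = D_1/(1+r)^1 + D_2/(1+r)^2 + TV/(1+r)^2
    = 2101.48917 + 2054.07290 + 37185.80246 = 41341.36453

£41341.36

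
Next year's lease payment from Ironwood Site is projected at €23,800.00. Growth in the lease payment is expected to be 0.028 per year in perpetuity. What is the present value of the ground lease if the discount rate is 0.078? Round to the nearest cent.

€476000.00

Growing perpetuity: P = D₁ / (r − g) = €23,800.0000 / (0.078 − 0.028) = €476,000.00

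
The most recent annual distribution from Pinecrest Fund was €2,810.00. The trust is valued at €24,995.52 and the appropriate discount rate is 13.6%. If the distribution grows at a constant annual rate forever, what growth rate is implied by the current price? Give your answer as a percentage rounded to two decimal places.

2.12%

P = D₀(1+g)/(r−g) ⇒ P(r−g) = D₀(1+g) ⇒ g(P+D₀) = P·r − D₀
g = (P·r − D₀)/(P + D₀) = (€24,995.52×0.136 − €2,810.00) / (€24,995.52 + €2,810.00) = 0.021197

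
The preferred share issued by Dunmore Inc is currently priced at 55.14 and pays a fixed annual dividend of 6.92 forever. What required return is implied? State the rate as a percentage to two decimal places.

P = C/r ⇒ r = C/P = 6.92/55.14 = 0.125499

12.55%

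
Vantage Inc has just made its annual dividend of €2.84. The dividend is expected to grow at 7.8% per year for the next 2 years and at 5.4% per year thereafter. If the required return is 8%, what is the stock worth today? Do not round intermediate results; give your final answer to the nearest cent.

D_1 = 3.06152
D_2 = 3.30032
Terminal value at year 2: TV = D_2×(1+g_2)/(r−g_2) = 3.47854/0.026 = 133.78984
P_0 = D_1/(1+r)^1 + D_2/(1+r)^2 + TV/(1+r)^2
    = 2.83474 + 2.82949 + 114.70322 = 120.36745

€120.37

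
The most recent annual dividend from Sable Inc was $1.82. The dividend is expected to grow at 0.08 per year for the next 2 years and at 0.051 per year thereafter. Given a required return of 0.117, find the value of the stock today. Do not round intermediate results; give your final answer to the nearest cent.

$30.56

D_1 = 1.96560
D_2 = 2.12285
Terminal value at year 2: TV = D_2×(1+g_2)/(r−g_2) = 2.23111/0.066 = 33.80475
P_0 = D_1/(1+r)^1 + D_2/(1+r)^2 + TV/(1+r)^2
    = 1.75971 + 1.70142 + 27.09389 = 30.55503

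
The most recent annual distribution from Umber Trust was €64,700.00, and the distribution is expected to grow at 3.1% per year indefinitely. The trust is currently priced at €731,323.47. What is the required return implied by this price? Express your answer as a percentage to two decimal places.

12.22%

D₁ = €64,700.00 × 1.031 = €66,705.7000
P = D₁/(r − g) ⇒ r = D₁/P + g = €66,705.7000/€731,323.47 + 0.031 = 0.091212 + 0.031 = 0.122212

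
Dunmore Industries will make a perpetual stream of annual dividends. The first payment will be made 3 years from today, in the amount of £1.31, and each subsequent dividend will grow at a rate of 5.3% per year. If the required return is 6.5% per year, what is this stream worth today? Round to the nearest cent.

Value at end of year 2: C₁ / (r − g) = £1.31 / (0.065 − 0.053) = £109.1667
Discount to today: PV = £109.1667 / (1 + 0.065)^2 = £109.1667 / 1.134225 = £96.25

£96.25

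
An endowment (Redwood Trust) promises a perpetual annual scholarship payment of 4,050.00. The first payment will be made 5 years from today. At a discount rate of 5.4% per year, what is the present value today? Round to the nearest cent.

Value at end of year 4: C / r = 4,050.00 / 0.054 = 75,000.0000
Discount to today: PV = 75,000.0000 / (1 + 0.054)^4 = 75,000.0000 / 1.234134 = 60,771.34

60771.34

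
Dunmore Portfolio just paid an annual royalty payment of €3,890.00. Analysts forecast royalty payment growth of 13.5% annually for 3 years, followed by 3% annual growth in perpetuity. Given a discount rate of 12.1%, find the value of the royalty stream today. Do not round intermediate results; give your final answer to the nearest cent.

D_1 = 4415.15000
D_2 = 5011.19525
D_3 = 5687.70661
Terminal value at year 3: TV = D_3×(1+g_2)/(r−g_2) = 5858.33781/0.091 = 64377.33854
P_0 = D_1/(1+r)^1 + D_2/(1+r)^2 + D_3/(1+r)^3 + TV/(1+r)^3
    = 3938.58162 + 3987.76998 + 4037.57263 + 45699.99794 = 57663.92217

€57663.92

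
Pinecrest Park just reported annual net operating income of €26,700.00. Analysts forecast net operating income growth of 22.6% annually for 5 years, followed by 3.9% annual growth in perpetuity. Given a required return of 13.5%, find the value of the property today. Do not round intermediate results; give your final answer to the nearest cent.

D_1 = 32734.20000
D_2 = 40132.12920
D_3 = 49201.99040
D_4 = 60321.64023
D_5 = 73954.33092
Terminal value at year 5: TV = D_5×(1+g_2)/(r−g_2) = 76838.54983/0.096 = 800401.56070
P_0 = D_1/(1+r)^1 + D_2/(1+r)^2 + D_3/(1+r)^3 + D_4/(1+r)^4 + D_5/(1+r)^5 + TV/(1+r)^5
    = 28840.70485 + 31153.04330 + 33650.77628 + 36348.76804 + 39263.07455 + 424940.98393 = 594197.35094

€594197.35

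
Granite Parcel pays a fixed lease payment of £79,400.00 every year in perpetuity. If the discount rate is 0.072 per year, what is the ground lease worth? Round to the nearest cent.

£1102777.78

Level perpetuity: PV = C / r = £79,400.00 / 0.072 = £1,102,777.78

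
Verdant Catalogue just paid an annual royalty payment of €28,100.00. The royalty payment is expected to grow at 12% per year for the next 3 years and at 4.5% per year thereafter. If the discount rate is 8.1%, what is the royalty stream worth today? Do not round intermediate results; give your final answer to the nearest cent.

€997717.90

D_1 = 31472.00000
D_2 = 35248.64000
D_3 = 39478.47680
Terminal value at year 3: TV = D_3×(1+g_2)/(r−g_2) = 41255.00826/0.036 = 1145972.45156
P_0 = D_1/(1+r)^1 + D_2/(1+r)^2 + D_3/(1+r)^3 + TV/(1+r)^3
    = 29113.78353 + 30164.14205 + 31252.39510 + 907187.57984 = 997717.90053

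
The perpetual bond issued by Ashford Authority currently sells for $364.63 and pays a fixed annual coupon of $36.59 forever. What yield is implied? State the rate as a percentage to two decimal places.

P = C/r ⇒ r = C/P = $36.59/$364.63 = 0.100348

10.03%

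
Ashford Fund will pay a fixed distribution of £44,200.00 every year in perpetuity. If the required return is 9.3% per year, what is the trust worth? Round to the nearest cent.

Level perpetuity: PV = C / r = £44,200.00 / 0.093 = £475,268.82

£475268.82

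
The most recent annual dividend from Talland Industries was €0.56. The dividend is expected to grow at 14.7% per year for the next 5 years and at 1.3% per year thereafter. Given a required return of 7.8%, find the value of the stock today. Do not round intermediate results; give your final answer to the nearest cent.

€15.29

D_1 = 0.64232
D_2 = 0.73674
D_3 = 0.84504
D_4 = 0.96926
D_5 = 1.11174
Terminal value at year 5: TV = D_5×(1+g_2)/(r−g_2) = 1.12620/0.065 = 17.32612
P_0 = D_1/(1+r)^1 + D_2/(1+r)^2 + D_3/(1+r)^3 + D_4/(1+r)^4 + D_5/(1+r)^5 + TV/(1+r)^5
    = 0.59584 + 0.63398 + 0.67456 + 0.71774 + 0.76368 + 11.90166 = 15.28746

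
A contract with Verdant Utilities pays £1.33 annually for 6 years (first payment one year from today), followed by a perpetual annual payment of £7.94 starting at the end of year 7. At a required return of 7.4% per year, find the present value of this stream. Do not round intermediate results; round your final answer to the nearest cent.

£76.18

PV of 6-year annuity: £1.33 × [1 − (1+0.074)^−6] / 0.074 = 6.26197
Perpetuity value at year 6: £7.94 / 0.074 = 107.29730
PV of perpetuity: 107.29730 / (1+0.074)^6 = 69.91383
Total PV = 6.26197 + 69.91383 = 76.17580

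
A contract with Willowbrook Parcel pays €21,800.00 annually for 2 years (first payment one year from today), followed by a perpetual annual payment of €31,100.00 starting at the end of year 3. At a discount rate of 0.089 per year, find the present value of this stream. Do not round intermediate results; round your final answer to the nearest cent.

PV of 2-year annuity: €21,800.00 × [1 − (1+0.089)^−2] / 0.089 = 38400.70291
Perpetuity value at year 2: €31,100.00 / 0.089 = 349438.20225
PV of perpetuity: 349438.20225 / (1+0.089)^2 = 294655.54809
Total PV = 38400.70291 + 294655.54809 = 333056.25100

€333056.25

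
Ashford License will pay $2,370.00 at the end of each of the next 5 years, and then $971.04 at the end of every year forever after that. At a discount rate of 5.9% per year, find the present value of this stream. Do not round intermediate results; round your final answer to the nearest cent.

PV of 5-year annuity: $2,370.00 × [1 − (1+0.059)^−5] / 0.059 = 10010.51954
Perpetuity value at year 5: $971.04 / 0.059 = 16458.30508
PV of perpetuity: 16458.30508 / (1+0.059)^5 = 12356.77981
Total PV = 10010.51954 + 12356.77981 = 22367.29935

$22367.30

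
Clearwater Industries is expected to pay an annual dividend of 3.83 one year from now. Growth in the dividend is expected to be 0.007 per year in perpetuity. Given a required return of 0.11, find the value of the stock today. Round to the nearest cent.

37.18

Growing perpetuity: P = D₁ / (r − g) = 3.8300 / (0.11 − 0.007) = 37.18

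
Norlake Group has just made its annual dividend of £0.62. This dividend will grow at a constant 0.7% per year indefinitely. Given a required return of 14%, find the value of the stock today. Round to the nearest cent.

D₁ = D₀ × (1 + g) = £0.62 × 1.007 = £0.6243
Growing perpetuity: P = D₁ / (r − g) = £0.6243 / (0.14 − 0.007) = £4.69

£4.69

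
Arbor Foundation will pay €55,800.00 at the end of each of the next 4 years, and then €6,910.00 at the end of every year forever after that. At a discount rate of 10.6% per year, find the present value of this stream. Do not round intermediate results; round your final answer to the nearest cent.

PV of 4-year annuity: €55,800.00 × [1 − (1+0.106)^−4] / 0.106 = 174605.38116
Perpetuity value at year 4: €6,910.00 / 0.106 = 65188.67925
PV of perpetuity: 65188.67925 / (1+0.106)^4 = 43566.39996
Total PV = 174605.38116 + 43566.39996 = 218171.78113

€218171.78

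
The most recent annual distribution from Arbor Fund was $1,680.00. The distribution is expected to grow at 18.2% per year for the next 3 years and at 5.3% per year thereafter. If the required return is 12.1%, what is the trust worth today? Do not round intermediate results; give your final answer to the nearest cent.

D_1 = 1985.76000
D_2 = 2347.16832
D_3 = 2774.35295
Terminal value at year 3: TV = D_3×(1+g_2)/(r−g_2) = 2921.39366/0.068 = 42961.67148
P_0 = D_1/(1+r)^1 + D_2/(1+r)^2 + D_3/(1+r)^3 + TV/(1+r)^3
    = 1771.41838 + 1867.81135 + 1969.44961 + 30497.50647 = 36106.18580

$36106.19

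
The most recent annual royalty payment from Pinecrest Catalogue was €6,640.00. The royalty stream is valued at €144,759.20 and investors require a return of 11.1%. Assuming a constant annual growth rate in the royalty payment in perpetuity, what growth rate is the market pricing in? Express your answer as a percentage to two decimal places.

P = D₀(1+g)/(r−g) ⇒ P(r−g) = D₀(1+g) ⇒ g(P+D₀) = P·r − D₀
g = (P·r − D₀)/(P + D₀) = (€144,759.20×0.111 − €6,640.00) / (€144,759.20 + €6,640.00) = 0.062274

6.23%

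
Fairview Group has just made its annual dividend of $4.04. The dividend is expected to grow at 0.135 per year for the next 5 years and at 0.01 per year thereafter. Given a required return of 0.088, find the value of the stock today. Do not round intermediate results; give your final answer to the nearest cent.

D_1 = 4.58540
D_2 = 5.20443
D_3 = 5.90703
D_4 = 6.70448
D_5 = 7.60958
Terminal value at year 5: TV = D_5×(1+g_2)/(r−g_2) = 7.68568/0.078 = 98.53430
P_0 = D_1/(1+r)^1 + D_2/(1+r)^2 + D_3/(1+r)^3 + D_4/(1+r)^4 + D_5/(1+r)^5 + TV/(1+r)^5
    = 4.21452 + 4.39658 + 4.58651 + 4.78464 + 4.99133 + 64.63131 = 87.60489

$87.60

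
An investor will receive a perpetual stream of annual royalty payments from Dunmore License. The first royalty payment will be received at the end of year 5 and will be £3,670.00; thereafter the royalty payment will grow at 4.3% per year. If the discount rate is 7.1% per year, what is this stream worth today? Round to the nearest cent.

Value at end of year 4: C₁ / (r − g) = £3,670.00 / (0.071 − 0.043) = £131,071.4286
Discount to today: PV = £131,071.4286 / (1 + 0.071)^4 = £131,071.4286 / 1.315703 = £99,620.83

£99620.83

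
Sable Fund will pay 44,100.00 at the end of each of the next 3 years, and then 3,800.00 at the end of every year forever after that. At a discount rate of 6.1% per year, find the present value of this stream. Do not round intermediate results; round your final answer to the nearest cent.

169818.47

PV of 3-year annuity: 44,100.00 × [1 − (1+0.061)^−3] / 0.061 = 117662.06878
Perpetuity value at year 3: 3,800.00 / 0.061 = 62295.08197
PV of perpetuity: 62295.08197 / (1+0.061)^3 = 52156.40030
Total PV = 117662.06878 + 52156.40030 = 169818.46909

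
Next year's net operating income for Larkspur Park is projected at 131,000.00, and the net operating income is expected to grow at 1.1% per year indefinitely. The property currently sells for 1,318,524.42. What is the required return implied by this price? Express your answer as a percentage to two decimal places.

P = D₁/(r − g) ⇒ r = D₁/P + g = 131,000.0000/1,318,524.42 + 0.011 = 0.099353 + 0.011 = 0.110353

11.04%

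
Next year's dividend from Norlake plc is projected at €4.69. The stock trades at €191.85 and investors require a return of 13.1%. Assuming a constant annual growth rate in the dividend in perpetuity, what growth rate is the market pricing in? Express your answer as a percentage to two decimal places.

P = D₁/(r−g) ⇒ g = r − D₁/P = 0.131 − €4.69/€191.85 = 0.106554

10.66%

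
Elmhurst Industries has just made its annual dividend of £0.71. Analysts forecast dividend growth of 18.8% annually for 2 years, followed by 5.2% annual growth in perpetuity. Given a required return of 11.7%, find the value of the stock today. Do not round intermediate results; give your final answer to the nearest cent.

£14.56

D_1 = 0.84348
D_2 = 1.00205
Terminal value at year 2: TV = D_2×(1+g_2)/(r−g_2) = 1.05416/0.065 = 16.21786
P_0 = D_1/(1+r)^1 + D_2/(1+r)^2 + TV/(1+r)^2
    = 0.75513 + 0.80313 + 12.99832 = 14.55658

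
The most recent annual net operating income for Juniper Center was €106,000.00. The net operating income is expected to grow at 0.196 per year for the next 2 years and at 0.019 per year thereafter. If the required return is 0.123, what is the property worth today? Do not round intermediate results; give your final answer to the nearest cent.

D_1 = 126776.00000
D_2 = 151624.09600
Terminal value at year 2: TV = D_2×(1+g_2)/(r−g_2) = 154504.95382/0.104 = 1485624.55600
P_0 = D_1/(1+r)^1 + D_2/(1+r)^2 + TV/(1+r)^2
    = 112890.47195 + 120228.85526 + 1178011.57217 = 1411130.89938

€1411130.90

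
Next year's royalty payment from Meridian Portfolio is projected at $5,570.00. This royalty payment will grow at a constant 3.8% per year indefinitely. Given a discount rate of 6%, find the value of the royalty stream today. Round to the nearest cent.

Growing perpetuity: P = D₁ / (r − g) = $5,570.0000 / (0.06 − 0.038) = $253,181.82

$253181.82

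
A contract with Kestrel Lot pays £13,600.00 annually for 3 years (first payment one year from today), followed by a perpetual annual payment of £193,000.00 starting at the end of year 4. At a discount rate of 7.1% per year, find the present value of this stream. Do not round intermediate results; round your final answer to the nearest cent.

PV of 3-year annuity: £13,600.00 × [1 − (1+0.071)^−3] / 0.071 = 35625.59028
Perpetuity value at year 3: £193,000.00 / 0.071 = 2718309.85915
PV of perpetuity: 2718309.85915 / (1+0.071)^3 = 2212740.82065
Total PV = 35625.59028 + 2212740.82065 = 2248366.41092

£2248366.41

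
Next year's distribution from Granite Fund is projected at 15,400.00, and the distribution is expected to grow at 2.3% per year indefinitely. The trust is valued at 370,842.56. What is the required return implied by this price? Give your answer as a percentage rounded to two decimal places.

P = D₁/(r − g) ⇒ r = D₁/P + g = 15,400.0000/370,842.56 + 0.023 = 0.041527 + 0.023 = 0.064527

6.45%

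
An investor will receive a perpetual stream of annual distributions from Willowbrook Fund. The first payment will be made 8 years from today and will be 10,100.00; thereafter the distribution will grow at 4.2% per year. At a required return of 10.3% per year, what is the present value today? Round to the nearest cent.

83361.01

Value at end of year 7: C₁ / (r − g) = 10,100.00 / (0.103 − 0.042) = 165,573.7705
Discount to today: PV = 165,573.7705 / (1 + 0.103)^7 = 165,573.7705 / 1.986226 = 83,361.01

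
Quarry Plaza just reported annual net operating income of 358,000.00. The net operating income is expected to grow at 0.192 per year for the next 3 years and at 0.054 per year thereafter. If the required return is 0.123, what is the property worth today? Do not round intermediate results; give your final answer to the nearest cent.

7751261.37

D_1 = 426736.00000
D_2 = 508669.31200
D_3 = 606333.81990
Terminal value at year 3: TV = D_3×(1+g_2)/(r−g_2) = 639075.84618/0.069 = 9261968.78520
P_0 = D_1/(1+r)^1 + D_2/(1+r)^2 + D_3/(1+r)^3 + TV/(1+r)^3
    = 379996.43811 + 403344.39379 + 428126.90775 + 6539793.63430 = 7751261.37396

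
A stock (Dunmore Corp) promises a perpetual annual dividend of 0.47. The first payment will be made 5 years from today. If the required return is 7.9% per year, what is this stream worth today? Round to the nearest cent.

4.39

Value at end of year 4: C / r = 0.47 / 0.079 = 5.9494
Discount to today: PV = 5.9494 / (1 + 0.079)^4 = 5.9494 / 1.355457 = 4.39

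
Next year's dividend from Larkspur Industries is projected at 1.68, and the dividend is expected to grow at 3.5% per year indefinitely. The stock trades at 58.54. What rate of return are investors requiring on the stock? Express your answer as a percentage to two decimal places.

6.37%

P = D₁/(r − g) ⇒ r = D₁/P + g = 1.6800/58.54 + 0.035 = 0.028698 + 0.035 = 0.063698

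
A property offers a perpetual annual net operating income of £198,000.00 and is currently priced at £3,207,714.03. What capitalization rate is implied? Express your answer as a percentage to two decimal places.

6.17%

P = C/r ⇒ r = C/P = £198,000.00/£3,207,714.03 = 0.061726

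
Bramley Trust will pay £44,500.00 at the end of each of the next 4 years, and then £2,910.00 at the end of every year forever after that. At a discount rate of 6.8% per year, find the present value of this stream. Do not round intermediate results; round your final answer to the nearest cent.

£184306.63

PV of 4-year annuity: £44,500.00 × [1 − (1+0.068)^−4] / 0.068 = 151413.96245
Perpetuity value at year 4: £2,910.00 / 0.068 = 42794.11765
PV of perpetuity: 42794.11765 / (1+0.068)^4 = 32892.66527
Total PV = 151413.96245 + 32892.66527 = 184306.62772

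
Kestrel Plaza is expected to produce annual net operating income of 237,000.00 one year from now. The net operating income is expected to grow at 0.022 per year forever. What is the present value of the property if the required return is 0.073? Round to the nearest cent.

4647058.82

Growing perpetuity: P = D₁ / (r − g) = 237,000.0000 / (0.073 − 0.022) = 4,647,058.82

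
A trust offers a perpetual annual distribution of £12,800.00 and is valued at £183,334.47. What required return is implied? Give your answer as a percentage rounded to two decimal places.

P = C/r ⇒ r = C/P = £12,800.00/£183,334.47 = 0.069818

6.98%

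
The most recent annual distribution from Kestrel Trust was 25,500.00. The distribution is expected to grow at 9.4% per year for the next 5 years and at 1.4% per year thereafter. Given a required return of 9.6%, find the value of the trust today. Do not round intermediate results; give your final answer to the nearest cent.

439266.36

D_1 = 27897.00000
D_2 = 30519.31800
D_3 = 33388.13389
D_4 = 36526.61848
D_5 = 39960.12061
Terminal value at year 5: TV = D_5×(1+g_2)/(r−g_2) = 40519.56230/0.082 = 494141.00370
P_0 = D_1/(1+r)^1 + D_2/(1+r)^2 + D_3/(1+r)^3 + D_4/(1+r)^4 + D_5/(1+r)^5 + TV/(1+r)^5
    = 25453.46715 + 25407.01922 + 25360.65605 + 25314.37748 + 25268.18336 + 312462.65762 = 439266.36088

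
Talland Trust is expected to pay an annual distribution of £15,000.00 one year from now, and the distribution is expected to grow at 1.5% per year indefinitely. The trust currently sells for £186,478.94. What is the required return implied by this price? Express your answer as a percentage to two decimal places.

P = D₁/(r − g) ⇒ r = D₁/P + g = £15,000.0000/£186,478.94 + 0.015 = 0.080438 + 0.015 = 0.095438

9.54%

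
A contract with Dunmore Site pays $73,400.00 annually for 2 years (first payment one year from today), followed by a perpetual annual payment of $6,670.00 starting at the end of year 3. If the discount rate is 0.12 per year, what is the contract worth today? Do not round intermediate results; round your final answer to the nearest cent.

PV of 2-year annuity: $73,400.00 × [1 − (1+0.12)^−2] / 0.12 = 124049.74490
Perpetuity value at year 2: $6,670.00 / 0.12 = 55583.33333
PV of perpetuity: 55583.33333 / (1+0.12)^2 = 44310.69303
Total PV = 124049.74490 + 44310.69303 = 168360.43793

$168360.44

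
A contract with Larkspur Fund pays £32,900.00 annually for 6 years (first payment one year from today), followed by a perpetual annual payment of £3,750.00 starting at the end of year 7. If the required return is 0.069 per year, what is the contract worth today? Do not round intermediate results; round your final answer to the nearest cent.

PV of 6-year annuity: £32,900.00 × [1 − (1+0.069)^−6] / 0.069 = 157304.44816
Perpetuity value at year 6: £3,750.00 / 0.069 = 54347.82609
PV of perpetuity: 54347.82609 / (1+0.069)^6 = 36417.98777
Total PV = 157304.44816 + 36417.98777 = 193722.43593

£193722.44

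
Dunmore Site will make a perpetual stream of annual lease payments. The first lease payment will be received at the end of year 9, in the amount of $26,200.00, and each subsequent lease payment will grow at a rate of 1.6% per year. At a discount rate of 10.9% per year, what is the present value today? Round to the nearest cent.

$123130.59

Value at end of year 8: C₁ / (r − g) = $26,200.00 / (0.109 − 0.016) = $281,720.4301
Discount to today: PV = $281,720.4301 / (1 + 0.109)^8 = $281,720.4301 / 2.287981 = $123,130.59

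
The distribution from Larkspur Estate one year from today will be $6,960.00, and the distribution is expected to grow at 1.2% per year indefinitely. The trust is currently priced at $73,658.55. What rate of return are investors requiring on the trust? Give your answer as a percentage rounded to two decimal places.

P = D₁/(r − g) ⇒ r = D₁/P + g = $6,960.0000/$73,658.55 + 0.012 = 0.094490 + 0.012 = 0.106490

10.65%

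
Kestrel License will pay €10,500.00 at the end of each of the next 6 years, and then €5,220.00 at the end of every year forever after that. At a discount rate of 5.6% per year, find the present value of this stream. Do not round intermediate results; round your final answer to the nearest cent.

€119507.28

PV of 6-year annuity: €10,500.00 × [1 − (1+0.056)^−6] / 0.056 = 52287.21352
Perpetuity value at year 6: €5,220.00 / 0.056 = 93214.28571
PV of perpetuity: 93214.28571 / (1+0.056)^6 = 67220.07099
Total PV = 52287.21352 + 67220.07099 = 119507.28451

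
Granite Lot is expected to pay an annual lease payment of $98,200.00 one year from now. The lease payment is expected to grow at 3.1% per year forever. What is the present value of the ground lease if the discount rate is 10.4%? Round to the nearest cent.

$1345205.48

Growing perpetuity: P = D₁ / (r − g) = $98,200.0000 / (0.104 − 0.031) = $1,345,205.48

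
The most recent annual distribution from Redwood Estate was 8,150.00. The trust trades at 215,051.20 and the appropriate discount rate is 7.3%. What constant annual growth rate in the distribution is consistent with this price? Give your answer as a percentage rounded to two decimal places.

P = D₀(1+g)/(r−g) ⇒ P(r−g) = D₀(1+g) ⇒ g(P+D₀) = P·r − D₀
g = (P·r − D₀)/(P + D₀) = (215,051.20×0.073 − 8,150.00) / (215,051.20 + 8,150.00) = 0.033820

3.38%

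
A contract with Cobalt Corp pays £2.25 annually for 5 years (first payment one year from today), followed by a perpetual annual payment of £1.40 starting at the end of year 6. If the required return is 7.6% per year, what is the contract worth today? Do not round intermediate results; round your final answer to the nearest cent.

PV of 5-year annuity: £2.25 × [1 − (1+0.076)^−5] / 0.076 = 9.07911
Perpetuity value at year 5: £1.40 / 0.076 = 18.42105
PV of perpetuity: 18.42105 / (1+0.076)^5 = 12.77183
Total PV = 9.07911 + 12.77183 = 21.85094

£21.85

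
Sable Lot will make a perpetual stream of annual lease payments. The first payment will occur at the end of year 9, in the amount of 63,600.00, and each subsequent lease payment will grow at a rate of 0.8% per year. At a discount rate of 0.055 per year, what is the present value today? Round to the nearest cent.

881738.05

Value at end of year 8: C₁ / (r − g) = 63,600.00 / (0.055 − 0.008) = 1,353,191.4894
Discount to today: PV = 1,353,191.4894 / (1 + 0.055)^8 = 1,353,191.4894 / 1.534687 = 881,738.05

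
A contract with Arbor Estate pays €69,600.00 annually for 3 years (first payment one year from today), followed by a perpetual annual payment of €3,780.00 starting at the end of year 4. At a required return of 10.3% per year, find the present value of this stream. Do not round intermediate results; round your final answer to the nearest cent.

PV of 3-year annuity: €69,600.00 × [1 − (1+0.103)^−3] / 0.103 = 172174.81922
Perpetuity value at year 3: €3,780.00 / 0.103 = 36699.02913
PV of perpetuity: 36699.02913 / (1+0.103)^3 = 27348.15532
Total PV = 172174.81922 + 27348.15532 = 199522.97454

€199522.97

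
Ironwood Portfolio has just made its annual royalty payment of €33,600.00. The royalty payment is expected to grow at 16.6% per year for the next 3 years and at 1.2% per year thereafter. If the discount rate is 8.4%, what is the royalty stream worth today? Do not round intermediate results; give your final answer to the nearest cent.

D_1 = 39177.60000
D_2 = 45681.08160
D_3 = 53264.14115
Terminal value at year 3: TV = D_3×(1+g_2)/(r−g_2) = 53903.31084/0.072 = 748657.09499
P_0 = D_1/(1+r)^1 + D_2/(1+r)^2 + D_3/(1+r)^3 + TV/(1+r)^3
    = 36141.69742 + 38875.66346 + 41816.44243 + 587753.32968 = 704587.13298

€704587.13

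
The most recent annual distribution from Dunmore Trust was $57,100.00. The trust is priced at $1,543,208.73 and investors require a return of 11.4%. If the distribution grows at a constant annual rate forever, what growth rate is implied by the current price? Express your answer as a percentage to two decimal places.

P = D₀(1+g)/(r−g) ⇒ P(r−g) = D₀(1+g) ⇒ g(P+D₀) = P·r − D₀
g = (P·r − D₀)/(P + D₀) = ($1,543,208.73×0.114 − $57,100.00) / ($1,543,208.73 + $57,100.00) = 0.074252

7.43%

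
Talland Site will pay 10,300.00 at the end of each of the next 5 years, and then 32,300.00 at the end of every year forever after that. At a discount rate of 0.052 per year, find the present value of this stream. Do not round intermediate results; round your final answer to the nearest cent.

PV of 5-year annuity: 10,300.00 × [1 − (1+0.052)^−5] / 0.052 = 44348.14259
Perpetuity value at year 5: 32,300.00 / 0.052 = 621153.84615
PV of perpetuity: 621153.84615 / (1+0.052)^5 = 482081.51550
Total PV = 44348.14259 + 482081.51550 = 526429.65809

526429.66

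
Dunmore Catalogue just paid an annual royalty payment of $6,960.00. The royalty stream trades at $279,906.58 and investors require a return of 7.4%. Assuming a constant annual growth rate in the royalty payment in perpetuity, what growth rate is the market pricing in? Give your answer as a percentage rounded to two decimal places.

4.79%

P = D₀(1+g)/(r−g) ⇒ P(r−g) = D₀(1+g) ⇒ g(P+D₀) = P·r − D₀
g = (P·r − D₀)/(P + D₀) = ($279,906.58×0.074 − $6,960.00) / ($279,906.58 + $6,960.00) = 0.047942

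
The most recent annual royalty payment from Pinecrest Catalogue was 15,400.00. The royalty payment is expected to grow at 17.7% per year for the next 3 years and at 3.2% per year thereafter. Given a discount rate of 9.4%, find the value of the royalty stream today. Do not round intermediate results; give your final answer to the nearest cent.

372788.64

D_1 = 18125.80000
D_2 = 21334.06660
D_3 = 25110.19639
Terminal value at year 3: TV = D_3×(1+g_2)/(r−g_2) = 25913.72267/0.062 = 417963.26891
P_0 = D_1/(1+r)^1 + D_2/(1+r)^2 + D_3/(1+r)^3 + TV/(1+r)^3
    = 16568.37294 + 17825.38844 + 19177.77166 + 319217.10245 = 372788.63550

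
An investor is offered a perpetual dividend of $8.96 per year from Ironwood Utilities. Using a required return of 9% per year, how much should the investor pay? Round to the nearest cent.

$99.56

Level perpetuity: PV = C / r = $8.96 / 0.09 = $99.56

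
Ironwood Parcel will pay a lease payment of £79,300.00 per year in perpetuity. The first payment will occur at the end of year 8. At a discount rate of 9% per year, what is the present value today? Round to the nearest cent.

£481997.95

Value at end of year 7: C / r = £79,300.00 / 0.09 = £881,111.1111
Discount to today: PV = £881,111.1111 / (1 + 0.09)^7 = £881,111.1111 / 1.828039 = £481,997.95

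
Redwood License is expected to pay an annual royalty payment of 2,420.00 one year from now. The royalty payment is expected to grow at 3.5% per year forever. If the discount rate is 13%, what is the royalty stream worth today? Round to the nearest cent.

Growing perpetuity: P = D₁ / (r − g) = 2,420.0000 / (0.13 − 0.035) = 25,473.68

25473.68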